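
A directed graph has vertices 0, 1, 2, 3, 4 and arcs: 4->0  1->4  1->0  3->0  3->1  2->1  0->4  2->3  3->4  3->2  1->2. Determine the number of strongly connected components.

{1, 2, 3} are all mutually reachable — one SCC of size 3.
{0, 4} are all mutually reachable — one SCC of size 2.
That gives 2 strongly connected components.

2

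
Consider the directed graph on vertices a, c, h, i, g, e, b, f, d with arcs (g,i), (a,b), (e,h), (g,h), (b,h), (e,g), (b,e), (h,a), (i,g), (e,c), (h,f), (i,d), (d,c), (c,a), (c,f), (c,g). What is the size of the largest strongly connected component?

8

{a, b, c, d, e, g, h, i} are all mutually reachable — one SCC of size 8.
{f} is an SCC by itself.
The largest has 8 vertices.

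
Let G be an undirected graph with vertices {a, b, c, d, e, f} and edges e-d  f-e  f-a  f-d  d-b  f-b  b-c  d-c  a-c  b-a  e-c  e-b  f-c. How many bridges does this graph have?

The edges on the cycle f-e-b-f are not bridges since each lies on that cycle.
Every edge lies on some cycle, so there are no bridges.

0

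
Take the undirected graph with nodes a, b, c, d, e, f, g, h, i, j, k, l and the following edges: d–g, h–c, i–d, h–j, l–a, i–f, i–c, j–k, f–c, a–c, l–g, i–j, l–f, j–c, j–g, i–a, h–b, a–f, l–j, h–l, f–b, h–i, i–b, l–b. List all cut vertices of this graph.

Removing j increases the component count from 2 to 3, so j is a cut vertex.
By contrast removing f leaves 2 components; it is not a cut vertex. No other vertex is a cut vertex either.

j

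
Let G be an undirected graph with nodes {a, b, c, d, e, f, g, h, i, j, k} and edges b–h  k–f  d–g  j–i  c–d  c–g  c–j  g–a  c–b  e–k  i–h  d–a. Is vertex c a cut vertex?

Yes

Deleting c raises the number of components from 2 to 3, so c is a cut vertex.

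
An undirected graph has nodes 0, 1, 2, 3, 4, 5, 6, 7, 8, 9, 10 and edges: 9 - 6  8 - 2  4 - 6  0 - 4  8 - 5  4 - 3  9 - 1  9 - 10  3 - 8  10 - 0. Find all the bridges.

1-9, 2-8, 3-4, 3-8, 5-8

The edges on the cycle 9-10-0-4-6-9 are not bridges since each lies on that cycle.
But removing 9 - 1 disconnects 9 from 1; removing 5 - 8 disconnects 5 from 8; removing 2 - 8 disconnects 2 from 8; removing 4 - 3 disconnects 4 from 3 — these are bridges.
In total 5 edges are bridges.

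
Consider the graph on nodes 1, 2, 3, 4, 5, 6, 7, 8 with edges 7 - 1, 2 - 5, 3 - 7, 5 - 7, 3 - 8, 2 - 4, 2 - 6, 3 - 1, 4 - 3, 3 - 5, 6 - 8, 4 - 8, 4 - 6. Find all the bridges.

The edges on the cycle 4-3-8-4 are not bridges since each lies on that cycle.
Every edge lies on some cycle, so there are no bridges.

none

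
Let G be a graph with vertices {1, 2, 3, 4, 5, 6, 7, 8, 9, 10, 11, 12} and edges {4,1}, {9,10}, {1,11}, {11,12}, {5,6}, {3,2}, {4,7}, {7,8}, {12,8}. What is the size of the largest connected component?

Starting from 2 we can reach 2, 3. That is one component of size 2.
Starting from 5 we can reach 5, 6. That is one component of size 2.
Starting from 9 we can reach 9, 10. That is one component of size 2.
Starting from 1 we can reach 1, 4, 7, 8, 11, 12. That is one component of size 6.
The largest has 6 vertices.

6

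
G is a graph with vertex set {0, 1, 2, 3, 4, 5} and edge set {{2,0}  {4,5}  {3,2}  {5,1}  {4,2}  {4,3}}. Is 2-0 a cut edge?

Yes

Removing 2-0 leaves no path between 2 and 0: the component count goes from 1 to 2. So it is a bridge.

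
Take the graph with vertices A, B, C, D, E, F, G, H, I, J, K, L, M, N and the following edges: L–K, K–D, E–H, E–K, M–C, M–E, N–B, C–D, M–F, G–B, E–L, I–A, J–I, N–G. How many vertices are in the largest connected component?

8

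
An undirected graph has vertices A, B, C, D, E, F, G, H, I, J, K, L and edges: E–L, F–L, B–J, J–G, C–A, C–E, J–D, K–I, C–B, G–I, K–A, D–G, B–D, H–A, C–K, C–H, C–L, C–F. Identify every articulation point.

C

Removing C increases the component count from 1 to 2, so C is a cut vertex.
By contrast removing D leaves 1 component; it is not a cut vertex. No other vertex is a cut vertex either.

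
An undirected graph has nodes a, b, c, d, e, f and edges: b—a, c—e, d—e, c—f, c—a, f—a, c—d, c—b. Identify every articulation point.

c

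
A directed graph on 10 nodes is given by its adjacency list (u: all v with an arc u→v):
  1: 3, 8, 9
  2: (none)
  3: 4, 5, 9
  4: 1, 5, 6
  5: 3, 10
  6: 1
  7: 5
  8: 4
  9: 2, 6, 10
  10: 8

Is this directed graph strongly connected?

No

There is no directed path from 10 to 7, so the graph is not strongly connected.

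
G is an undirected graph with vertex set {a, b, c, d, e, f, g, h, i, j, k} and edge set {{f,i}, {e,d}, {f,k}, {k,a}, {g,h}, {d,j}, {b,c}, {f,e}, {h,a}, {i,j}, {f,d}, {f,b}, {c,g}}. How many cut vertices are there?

Removing f increases the component count from 1 to 2, so f is a cut vertex.
By contrast removing g leaves 1 component; it is not a cut vertex. No other vertex is a cut vertex either.

1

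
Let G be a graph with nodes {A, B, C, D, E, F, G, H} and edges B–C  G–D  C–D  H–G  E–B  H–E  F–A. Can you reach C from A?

The component containing A is {A, F}, and C is not in it.

No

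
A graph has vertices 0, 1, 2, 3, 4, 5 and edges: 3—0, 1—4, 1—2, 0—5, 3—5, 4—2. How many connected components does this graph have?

2

Starting from 0 we can reach 0, 3, 5. That is one component of size 3.
Starting from 1 we can reach 1, 2, 4. That is one component of size 3.
Total: 2 components.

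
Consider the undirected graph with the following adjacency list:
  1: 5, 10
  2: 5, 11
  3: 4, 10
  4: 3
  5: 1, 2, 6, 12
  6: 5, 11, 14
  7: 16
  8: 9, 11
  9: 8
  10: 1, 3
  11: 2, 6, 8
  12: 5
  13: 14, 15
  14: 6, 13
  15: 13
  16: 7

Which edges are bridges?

The edges on the cycle 5-2-11-6-5 are not bridges since each lies on that cycle.
But removing 8-11 disconnects 8 from 11; removing 3-4 disconnects 3 from 4; removing 8-9 disconnects 8 from 9; removing 15-13 disconnects 15 from 13 — these are bridges.
In total 11 edges are bridges.

1-10, 1-5, 10-3, 11-8, 12-5, 13-14, 13-15, 14-6, 16-7, 3-4, 8-9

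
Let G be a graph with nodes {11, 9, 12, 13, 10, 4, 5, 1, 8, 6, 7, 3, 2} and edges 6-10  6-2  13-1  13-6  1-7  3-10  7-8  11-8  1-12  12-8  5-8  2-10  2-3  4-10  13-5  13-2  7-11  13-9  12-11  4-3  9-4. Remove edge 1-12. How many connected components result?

1

1 and 12 are still connected via 1-7-11-12, so the component count stays at 1.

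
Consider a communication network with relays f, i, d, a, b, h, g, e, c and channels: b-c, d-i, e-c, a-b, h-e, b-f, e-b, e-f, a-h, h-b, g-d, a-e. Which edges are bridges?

The edges on the cycle a-h-b-c-e-a are not bridges since each lies on that cycle.
But removing g-d disconnects g from d; removing i-d disconnects i from d — these are bridges.

d-g, d-i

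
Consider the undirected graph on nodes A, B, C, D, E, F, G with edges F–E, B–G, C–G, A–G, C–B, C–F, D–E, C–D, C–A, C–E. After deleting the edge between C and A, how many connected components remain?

1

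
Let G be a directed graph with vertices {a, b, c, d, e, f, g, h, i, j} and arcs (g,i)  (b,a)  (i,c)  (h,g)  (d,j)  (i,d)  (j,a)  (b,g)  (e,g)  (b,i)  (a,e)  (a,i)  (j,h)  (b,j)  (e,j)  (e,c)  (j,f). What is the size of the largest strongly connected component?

{a, d, e, g, h, i, j} are all mutually reachable — one SCC of size 7.
{c} is an SCC by itself.
{f} is an SCC by itself.
{b} is an SCC by itself.
The largest has 7 vertices.

7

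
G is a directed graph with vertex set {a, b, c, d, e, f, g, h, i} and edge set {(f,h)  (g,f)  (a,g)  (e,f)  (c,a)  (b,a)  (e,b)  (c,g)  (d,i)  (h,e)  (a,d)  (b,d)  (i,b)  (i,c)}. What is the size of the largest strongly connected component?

{a, b, c, d, e, f, g, h, i} are all mutually reachable — one SCC of size 9.
The largest has 9 vertices.

9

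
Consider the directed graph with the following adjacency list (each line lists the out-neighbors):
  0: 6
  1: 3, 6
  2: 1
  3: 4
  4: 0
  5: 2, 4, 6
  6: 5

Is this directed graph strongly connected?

From 4 we can reach every vertex (0, 1, 2, 3, 4, 5, 6), and every vertex can reach 4 (0, 1, 2, 3, 4, 5, 6). So the whole graph is one strongly connected component.

Yes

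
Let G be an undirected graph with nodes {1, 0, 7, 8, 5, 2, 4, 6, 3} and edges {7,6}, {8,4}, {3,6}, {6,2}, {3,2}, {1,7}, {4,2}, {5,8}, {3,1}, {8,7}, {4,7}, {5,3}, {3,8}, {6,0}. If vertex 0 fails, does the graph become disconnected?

No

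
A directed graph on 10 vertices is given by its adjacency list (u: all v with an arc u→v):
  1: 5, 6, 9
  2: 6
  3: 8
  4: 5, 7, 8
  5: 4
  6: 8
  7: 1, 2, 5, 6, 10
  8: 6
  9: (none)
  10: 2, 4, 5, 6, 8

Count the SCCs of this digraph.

5

{1, 4, 5, 7, 10} are all mutually reachable — one SCC of size 5.
{6, 8} are all mutually reachable — one SCC of size 2.
{9} is an SCC by itself.
{3} is an SCC by itself.
{2} is an SCC by itself.
That gives 5 strongly connected components.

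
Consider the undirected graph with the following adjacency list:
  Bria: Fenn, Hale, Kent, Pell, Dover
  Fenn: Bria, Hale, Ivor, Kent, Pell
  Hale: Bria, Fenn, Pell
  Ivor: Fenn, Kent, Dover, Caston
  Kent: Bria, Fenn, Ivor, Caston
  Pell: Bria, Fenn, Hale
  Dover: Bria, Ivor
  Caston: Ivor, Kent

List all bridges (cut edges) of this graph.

The edges on the cycle Bria-Dover-Ivor-Kent-Bria are not bridges since each lies on that cycle.
Every edge lies on some cycle, so there are no bridges.

none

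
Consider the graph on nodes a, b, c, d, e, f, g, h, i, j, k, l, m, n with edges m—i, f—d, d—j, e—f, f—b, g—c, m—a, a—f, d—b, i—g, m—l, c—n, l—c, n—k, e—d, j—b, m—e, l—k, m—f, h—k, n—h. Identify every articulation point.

m

Removing m increases the component count from 1 to 2, so m is a cut vertex.
By contrast removing h leaves 1 component; it is not a cut vertex. No other vertex is a cut vertex either.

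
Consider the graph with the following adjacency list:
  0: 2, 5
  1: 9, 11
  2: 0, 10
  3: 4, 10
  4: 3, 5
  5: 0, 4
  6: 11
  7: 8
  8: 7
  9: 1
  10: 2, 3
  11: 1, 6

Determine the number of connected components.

3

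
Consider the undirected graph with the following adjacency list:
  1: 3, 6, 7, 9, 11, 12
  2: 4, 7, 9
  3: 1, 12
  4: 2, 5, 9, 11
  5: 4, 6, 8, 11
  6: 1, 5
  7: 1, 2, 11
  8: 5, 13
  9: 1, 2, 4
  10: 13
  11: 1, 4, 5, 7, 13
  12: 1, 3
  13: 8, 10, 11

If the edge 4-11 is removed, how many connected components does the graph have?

4 and 11 are still connected via 4-5-11, so the component count stays at 1.

1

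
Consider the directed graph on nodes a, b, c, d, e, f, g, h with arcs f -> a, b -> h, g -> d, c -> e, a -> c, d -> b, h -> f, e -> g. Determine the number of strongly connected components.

{a, b, c, d, e, f, g, h} are all mutually reachable — one SCC of size 8.
That gives 1 strongly connected component.

1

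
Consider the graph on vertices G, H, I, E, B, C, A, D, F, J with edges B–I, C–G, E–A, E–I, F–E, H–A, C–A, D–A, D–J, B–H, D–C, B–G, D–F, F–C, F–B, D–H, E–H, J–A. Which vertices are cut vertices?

Removing G, for instance, still leaves 1 component. No single vertex removal increases the component count — the graph has no articulation points.

none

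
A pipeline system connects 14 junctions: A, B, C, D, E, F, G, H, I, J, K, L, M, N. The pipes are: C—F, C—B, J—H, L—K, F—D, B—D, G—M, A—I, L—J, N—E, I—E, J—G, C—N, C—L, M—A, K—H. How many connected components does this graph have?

Starting from A we can reach A, B, C, D, E, F, G, H, I, J, K, L, M, N. That is one component of size 14.
Total: 1 component.

1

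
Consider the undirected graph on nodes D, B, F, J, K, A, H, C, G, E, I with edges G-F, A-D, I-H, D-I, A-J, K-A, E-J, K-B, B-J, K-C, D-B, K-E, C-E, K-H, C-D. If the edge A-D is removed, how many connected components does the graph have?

A and D are still connected via A-K-C-D, so the component count stays at 2.

2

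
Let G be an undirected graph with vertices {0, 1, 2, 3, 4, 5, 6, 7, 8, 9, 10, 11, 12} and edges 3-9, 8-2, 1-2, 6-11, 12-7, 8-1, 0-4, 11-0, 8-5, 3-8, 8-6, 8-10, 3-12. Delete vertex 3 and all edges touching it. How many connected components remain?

3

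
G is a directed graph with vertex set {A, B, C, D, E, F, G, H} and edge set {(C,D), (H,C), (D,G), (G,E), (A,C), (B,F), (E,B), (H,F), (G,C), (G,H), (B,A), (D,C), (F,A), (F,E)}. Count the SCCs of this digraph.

1

{A, B, C, D, E, F, G, H} are all mutually reachable — one SCC of size 8.
That gives 1 strongly connected component.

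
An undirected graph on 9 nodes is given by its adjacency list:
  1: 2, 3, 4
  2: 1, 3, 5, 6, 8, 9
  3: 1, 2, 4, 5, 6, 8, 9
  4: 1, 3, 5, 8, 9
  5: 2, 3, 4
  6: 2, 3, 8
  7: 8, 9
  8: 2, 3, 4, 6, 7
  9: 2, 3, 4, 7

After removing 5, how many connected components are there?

1

With 5 gone, the remaining components are: {1, 2, 3, 4, 6, 7, 8, 9}.
That is 1 component.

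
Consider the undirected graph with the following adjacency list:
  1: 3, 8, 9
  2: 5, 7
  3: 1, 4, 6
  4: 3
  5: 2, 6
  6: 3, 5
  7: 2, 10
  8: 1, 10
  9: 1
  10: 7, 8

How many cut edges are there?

The edges on the cycle 2-7-10-8-1-3-6-5-2 are not bridges since each lies on that cycle.
But removing 9-1 disconnects 9 from 1; removing 4-3 disconnects 4 from 3 — these are bridges.
That makes 2 bridges.

2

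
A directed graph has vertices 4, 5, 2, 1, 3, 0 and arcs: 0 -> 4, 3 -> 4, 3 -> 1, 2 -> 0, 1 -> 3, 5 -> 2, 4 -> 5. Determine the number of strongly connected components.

{0, 2, 4, 5} are all mutually reachable — one SCC of size 4.
{1, 3} are all mutually reachable — one SCC of size 2.
That gives 2 strongly connected components.

2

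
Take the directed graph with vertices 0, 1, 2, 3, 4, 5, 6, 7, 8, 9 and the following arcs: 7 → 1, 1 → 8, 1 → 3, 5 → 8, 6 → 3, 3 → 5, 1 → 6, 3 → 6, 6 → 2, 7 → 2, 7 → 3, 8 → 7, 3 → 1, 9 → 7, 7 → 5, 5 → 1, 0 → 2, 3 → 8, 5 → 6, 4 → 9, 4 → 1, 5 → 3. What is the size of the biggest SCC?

{1, 3, 5, 6, 7, 8} are all mutually reachable — one SCC of size 6.
{4} is an SCC by itself.
{0} is an SCC by itself.
{9} is an SCC by itself.
{2} is an SCC by itself.
The largest has 6 vertices.

6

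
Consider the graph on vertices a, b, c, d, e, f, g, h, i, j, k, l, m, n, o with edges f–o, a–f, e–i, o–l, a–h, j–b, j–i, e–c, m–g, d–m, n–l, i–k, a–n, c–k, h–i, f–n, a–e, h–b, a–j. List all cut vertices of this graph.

a, m

Removing a increases the component count from 2 to 3, so a is a cut vertex.
Removing m increases the component count from 2 to 3, so m is a cut vertex.
By contrast removing h leaves 2 components; it is not a cut vertex. No other vertex is a cut vertex either.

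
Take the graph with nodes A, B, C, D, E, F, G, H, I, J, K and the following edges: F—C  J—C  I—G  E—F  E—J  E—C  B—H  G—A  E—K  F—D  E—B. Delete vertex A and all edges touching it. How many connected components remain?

2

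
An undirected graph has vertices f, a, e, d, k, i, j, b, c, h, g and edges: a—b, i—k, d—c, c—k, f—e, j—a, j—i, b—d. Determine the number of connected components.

h is isolated — a component by itself.
g is isolated — a component by itself.
Starting from e we can reach e, f. That is one component of size 2.
Starting from a we can reach a, b, c, d, i, j, k. That is one component of size 7.
Total: 4 components.

4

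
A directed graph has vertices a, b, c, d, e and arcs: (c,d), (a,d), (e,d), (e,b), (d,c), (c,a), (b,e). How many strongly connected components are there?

2

{a, c, d} are all mutually reachable — one SCC of size 3.
{b, e} are all mutually reachable — one SCC of size 2.
That gives 2 strongly connected components.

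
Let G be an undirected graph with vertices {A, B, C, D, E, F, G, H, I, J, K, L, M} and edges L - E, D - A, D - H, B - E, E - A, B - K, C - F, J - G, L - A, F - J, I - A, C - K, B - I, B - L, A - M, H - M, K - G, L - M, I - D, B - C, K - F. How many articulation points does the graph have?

1

Removing B increases the component count from 1 to 2, so B is a cut vertex.
By contrast removing I leaves 1 component; it is not a cut vertex. No other vertex is a cut vertex either.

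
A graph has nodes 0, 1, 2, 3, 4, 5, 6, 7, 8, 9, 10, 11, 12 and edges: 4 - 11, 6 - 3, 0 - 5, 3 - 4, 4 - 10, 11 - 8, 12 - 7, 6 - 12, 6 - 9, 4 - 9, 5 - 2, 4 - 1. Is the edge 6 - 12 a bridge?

Removing 6 - 12 leaves no path between 6 and 12: the component count goes from 2 to 3. So it is a bridge.

Yes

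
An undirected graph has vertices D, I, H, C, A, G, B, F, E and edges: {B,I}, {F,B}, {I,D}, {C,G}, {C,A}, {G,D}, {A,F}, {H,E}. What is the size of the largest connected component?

7

Starting from E we can reach E, H. That is one component of size 2.
Starting from A we can reach A, B, C, D, F, G, I. That is one component of size 7.
The largest has 7 vertices.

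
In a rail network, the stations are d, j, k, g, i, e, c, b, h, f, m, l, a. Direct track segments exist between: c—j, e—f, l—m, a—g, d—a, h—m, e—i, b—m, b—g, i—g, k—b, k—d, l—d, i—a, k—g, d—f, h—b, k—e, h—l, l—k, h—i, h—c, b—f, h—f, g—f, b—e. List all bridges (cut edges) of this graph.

The edges on the cycle h-l-k-d-f-h are not bridges since each lies on that cycle.
But removing h—c disconnects h from c; removing j—c disconnects j from c — these are bridges.

c-h, c-j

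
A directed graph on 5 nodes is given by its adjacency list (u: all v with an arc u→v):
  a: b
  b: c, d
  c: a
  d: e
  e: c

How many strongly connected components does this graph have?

1

{a, b, c, d, e} are all mutually reachable — one SCC of size 5.
That gives 1 strongly connected component.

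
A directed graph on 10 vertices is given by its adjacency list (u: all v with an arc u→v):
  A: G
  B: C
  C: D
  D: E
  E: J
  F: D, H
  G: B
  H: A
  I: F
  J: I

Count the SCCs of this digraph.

{A, B, C, D, E, F, G, H, I, J} are all mutually reachable — one SCC of size 10.
That gives 1 strongly connected component.

1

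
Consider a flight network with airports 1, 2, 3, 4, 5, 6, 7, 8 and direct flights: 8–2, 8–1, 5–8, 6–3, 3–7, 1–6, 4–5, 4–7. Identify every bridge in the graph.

The edges on the cycle 4-5-8-1-6-3-7-4 are not bridges since each lies on that cycle.
But removing 8–2 disconnects 8 from 2 — this is a bridge.

2-8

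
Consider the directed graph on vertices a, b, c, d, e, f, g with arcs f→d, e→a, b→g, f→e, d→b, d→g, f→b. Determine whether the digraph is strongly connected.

There is no directed path from g to c, so the graph is not strongly connected.

No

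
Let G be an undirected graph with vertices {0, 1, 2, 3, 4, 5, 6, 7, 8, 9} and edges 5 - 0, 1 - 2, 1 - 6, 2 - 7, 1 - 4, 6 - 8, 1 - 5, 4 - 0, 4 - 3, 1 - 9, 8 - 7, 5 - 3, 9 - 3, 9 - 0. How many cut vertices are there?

Removing 1 increases the component count from 1 to 2, so 1 is a cut vertex.
By contrast removing 3 leaves 1 component; it is not a cut vertex. No other vertex is a cut vertex either.

1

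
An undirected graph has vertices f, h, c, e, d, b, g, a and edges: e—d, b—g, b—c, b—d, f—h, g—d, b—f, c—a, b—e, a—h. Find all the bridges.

none

The edges on the cycle b-e-d-b are not bridges since each lies on that cycle.
Every edge lies on some cycle, so there are no bridges.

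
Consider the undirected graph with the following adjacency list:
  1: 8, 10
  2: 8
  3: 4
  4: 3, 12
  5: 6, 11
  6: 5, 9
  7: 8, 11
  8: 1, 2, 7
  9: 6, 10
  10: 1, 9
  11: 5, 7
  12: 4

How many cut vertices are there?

2

Removing 4 increases the component count from 2 to 3, so 4 is a cut vertex.
Removing 8 increases the component count from 2 to 3, so 8 is a cut vertex.
By contrast removing 7 leaves 2 components; it is not a cut vertex. No other vertex is a cut vertex either.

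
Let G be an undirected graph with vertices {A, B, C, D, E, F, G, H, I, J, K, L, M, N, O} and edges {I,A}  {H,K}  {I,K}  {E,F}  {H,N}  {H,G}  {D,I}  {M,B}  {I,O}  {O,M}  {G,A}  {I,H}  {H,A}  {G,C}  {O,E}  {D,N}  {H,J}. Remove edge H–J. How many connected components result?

Before removal there are 2 components.
H–J is a bridge — removing it separates H's side from J's side.
After removal: 3 components.

3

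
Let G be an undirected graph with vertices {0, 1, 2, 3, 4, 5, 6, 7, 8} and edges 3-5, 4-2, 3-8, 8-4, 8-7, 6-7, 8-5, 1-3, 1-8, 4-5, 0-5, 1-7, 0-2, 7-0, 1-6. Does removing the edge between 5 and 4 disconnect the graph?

After removing 5-4, the path 5-8-4 still connects them, so the edge is not a bridge.

No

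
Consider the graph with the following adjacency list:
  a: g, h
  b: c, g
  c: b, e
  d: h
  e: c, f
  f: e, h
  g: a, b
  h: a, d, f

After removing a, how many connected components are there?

1

With a gone, the remaining components are: {b, c, d, e, f, g, h}.
That is 1 component.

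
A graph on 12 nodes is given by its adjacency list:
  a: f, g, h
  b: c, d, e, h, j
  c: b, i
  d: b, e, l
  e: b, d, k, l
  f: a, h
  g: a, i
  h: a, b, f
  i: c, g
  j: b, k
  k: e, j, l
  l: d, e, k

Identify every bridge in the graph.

The edges on the cycle h-f-a-h are not bridges since each lies on that cycle.
Every edge lies on some cycle, so there are no bridges.

none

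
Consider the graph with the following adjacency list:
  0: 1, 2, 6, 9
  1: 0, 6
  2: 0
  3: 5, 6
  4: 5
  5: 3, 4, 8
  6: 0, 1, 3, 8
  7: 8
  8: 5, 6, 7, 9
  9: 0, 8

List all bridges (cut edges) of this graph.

The edges on the cycle 8-6-1-0-9-8 are not bridges since each lies on that cycle.
But removing 7-8 disconnects 7 from 8; removing 5-4 disconnects 5 from 4; removing 2-0 disconnects 2 from 0 — these are bridges.

0-2, 4-5, 7-8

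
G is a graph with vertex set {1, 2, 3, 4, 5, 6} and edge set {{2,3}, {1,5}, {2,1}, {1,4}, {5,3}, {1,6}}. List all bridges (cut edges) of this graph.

The edges on the cycle 2-1-5-3-2 are not bridges since each lies on that cycle.
But removing 1—6 disconnects 1 from 6; removing 1—4 disconnects 1 from 4 — these are bridges.

1-4, 1-6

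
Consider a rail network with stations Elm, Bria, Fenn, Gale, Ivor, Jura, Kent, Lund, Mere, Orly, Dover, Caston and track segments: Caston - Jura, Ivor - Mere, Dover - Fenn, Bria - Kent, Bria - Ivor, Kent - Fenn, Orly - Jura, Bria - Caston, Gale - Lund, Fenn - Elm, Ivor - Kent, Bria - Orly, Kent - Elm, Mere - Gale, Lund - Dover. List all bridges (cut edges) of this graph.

none

The edges on the cycle Bria-Ivor-Mere-Gale-Lund-Dover-Fenn-Elm-Kent-Bria are not bridges since each lies on that cycle.
Every edge lies on some cycle, so there are no bridges.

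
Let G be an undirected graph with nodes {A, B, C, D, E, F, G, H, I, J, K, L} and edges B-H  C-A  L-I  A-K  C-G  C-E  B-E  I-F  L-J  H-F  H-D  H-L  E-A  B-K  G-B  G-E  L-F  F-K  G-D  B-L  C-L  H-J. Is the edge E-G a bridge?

After removing E-G, the path E-C-G still connects them, so the edge is not a bridge.

No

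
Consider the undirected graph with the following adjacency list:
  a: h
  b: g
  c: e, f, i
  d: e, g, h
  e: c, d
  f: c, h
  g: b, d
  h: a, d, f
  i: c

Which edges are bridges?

The edges on the cycle e-c-f-h-d-e are not bridges since each lies on that cycle.
But removing c-i disconnects c from i; removing b-g disconnects b from g; removing h-a disconnects h from a; removing d-g disconnects d from g — these are bridges.

a-h, b-g, c-i, d-g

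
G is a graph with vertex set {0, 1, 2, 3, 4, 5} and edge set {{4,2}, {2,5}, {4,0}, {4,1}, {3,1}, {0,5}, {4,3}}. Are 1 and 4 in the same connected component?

Yes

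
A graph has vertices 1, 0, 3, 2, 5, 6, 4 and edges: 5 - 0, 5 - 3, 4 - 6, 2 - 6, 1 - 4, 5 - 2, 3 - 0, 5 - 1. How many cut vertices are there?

1

Removing 5 increases the component count from 1 to 2, so 5 is a cut vertex.
By contrast removing 1 leaves 1 component; it is not a cut vertex. No other vertex is a cut vertex either.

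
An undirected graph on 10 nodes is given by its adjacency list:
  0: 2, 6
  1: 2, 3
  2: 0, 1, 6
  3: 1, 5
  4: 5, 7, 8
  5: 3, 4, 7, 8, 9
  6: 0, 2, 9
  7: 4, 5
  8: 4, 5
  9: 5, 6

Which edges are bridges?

none

The edges on the cycle 6-0-2-6 are not bridges since each lies on that cycle.
Every edge lies on some cycle, so there are no bridges.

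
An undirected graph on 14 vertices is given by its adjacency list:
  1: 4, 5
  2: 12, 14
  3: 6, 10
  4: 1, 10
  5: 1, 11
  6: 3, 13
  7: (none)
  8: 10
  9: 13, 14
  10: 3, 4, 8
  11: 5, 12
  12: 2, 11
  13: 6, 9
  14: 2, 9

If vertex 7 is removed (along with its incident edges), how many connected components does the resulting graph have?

With 7 gone, the remaining components are: {1, 2, 3, 4, 5, 6, 8, 9, 10, 11, 12, 13, 14}.
That is 1 component.

1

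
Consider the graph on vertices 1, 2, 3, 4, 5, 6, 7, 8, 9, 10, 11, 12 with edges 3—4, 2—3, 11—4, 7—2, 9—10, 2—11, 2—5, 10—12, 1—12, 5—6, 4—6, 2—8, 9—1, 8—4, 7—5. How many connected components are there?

Starting from 1 we can reach 1, 9, 10, 12. That is one component of size 4.
Starting from 2 we can reach 2, 3, 4, 5, 6, 7, 8, 11. That is one component of size 8.
Total: 2 components.

2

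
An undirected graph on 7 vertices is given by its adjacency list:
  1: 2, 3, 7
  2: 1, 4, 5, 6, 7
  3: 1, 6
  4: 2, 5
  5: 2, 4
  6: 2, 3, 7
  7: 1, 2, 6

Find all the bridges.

The edges on the cycle 2-5-4-2 are not bridges since each lies on that cycle.
Every edge lies on some cycle, so there are no bridges.

none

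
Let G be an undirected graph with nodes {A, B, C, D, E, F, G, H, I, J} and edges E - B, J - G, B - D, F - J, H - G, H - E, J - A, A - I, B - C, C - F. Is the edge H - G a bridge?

No

After removing H - G, the path H-E-B-C-F-J-G still connects them, so the edge is not a bridge.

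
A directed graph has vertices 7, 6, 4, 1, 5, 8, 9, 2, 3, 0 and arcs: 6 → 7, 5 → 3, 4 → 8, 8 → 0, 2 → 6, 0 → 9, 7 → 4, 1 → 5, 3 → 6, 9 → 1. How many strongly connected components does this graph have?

{0, 1, 3, 4, 5, 6, 7, 8, 9} are all mutually reachable — one SCC of size 9.
{2} is an SCC by itself.
That gives 2 strongly connected components.

2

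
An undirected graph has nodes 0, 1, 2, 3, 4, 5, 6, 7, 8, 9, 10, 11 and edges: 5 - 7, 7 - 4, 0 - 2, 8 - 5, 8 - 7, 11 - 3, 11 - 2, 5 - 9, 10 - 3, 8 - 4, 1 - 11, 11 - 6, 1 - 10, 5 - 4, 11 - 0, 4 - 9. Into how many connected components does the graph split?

Starting from 4 we can reach 4, 5, 7, 8, 9. That is one component of size 5.
Starting from 0 we can reach 0, 1, 2, 3, 6, 10, 11. That is one component of size 7.
Total: 2 components.

2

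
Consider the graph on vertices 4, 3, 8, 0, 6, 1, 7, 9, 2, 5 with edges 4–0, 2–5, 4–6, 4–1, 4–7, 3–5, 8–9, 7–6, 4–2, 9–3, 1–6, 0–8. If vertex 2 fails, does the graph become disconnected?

Deleting 2 leaves 1 component (was 1) (its neighbors 4, 5 remain connected to each other), so 2 is not a cut vertex.

No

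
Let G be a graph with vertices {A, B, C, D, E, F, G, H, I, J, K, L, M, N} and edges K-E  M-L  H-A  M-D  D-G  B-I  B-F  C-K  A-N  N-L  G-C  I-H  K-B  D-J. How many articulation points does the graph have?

3

Removing B increases the component count from 1 to 2, so B is a cut vertex.
Removing D increases the component count from 1 to 2, so D is a cut vertex.
Removing K increases the component count from 1 to 2, so K is a cut vertex.
By contrast removing A leaves 1 component; it is not a cut vertex. No other vertex is a cut vertex either.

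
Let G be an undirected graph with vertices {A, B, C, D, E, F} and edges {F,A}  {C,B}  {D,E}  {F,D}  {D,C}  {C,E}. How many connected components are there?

1

Starting from A we can reach A, B, C, D, E, F. That is one component of size 6.
Total: 1 component.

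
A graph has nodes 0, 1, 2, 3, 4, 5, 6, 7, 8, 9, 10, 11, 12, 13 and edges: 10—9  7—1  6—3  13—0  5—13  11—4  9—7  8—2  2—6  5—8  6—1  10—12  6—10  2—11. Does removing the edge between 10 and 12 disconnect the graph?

Yes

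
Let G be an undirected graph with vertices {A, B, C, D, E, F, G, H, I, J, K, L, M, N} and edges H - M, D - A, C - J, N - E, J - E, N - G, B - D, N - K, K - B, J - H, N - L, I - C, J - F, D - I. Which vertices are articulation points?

Removing D increases the component count from 1 to 2, so D is a cut vertex.
Removing H increases the component count from 1 to 2, so H is a cut vertex.
Removing J increases the component count from 1 to 3, so J is a cut vertex.
Likewise N is a cut vertex.
By contrast removing B leaves 1 component; it is not a cut vertex. No other vertex is a cut vertex either.

D, H, J, N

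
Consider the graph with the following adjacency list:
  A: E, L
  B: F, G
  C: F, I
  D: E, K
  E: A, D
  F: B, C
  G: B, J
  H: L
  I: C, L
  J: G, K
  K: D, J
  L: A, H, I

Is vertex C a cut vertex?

No

Deleting C leaves 1 component (was 1) (its neighbors F, I remain connected to each other), so C is not a cut vertex.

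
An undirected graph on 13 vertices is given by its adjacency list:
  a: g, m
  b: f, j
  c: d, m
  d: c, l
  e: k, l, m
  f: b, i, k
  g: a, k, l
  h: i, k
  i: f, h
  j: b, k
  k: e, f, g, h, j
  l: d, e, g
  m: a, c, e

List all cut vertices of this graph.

k

Removing k increases the component count from 1 to 2, so k is a cut vertex.
By contrast removing c leaves 1 component; it is not a cut vertex. No other vertex is a cut vertex either.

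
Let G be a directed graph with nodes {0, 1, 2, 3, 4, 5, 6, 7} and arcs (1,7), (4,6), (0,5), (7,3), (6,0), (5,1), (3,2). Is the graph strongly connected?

No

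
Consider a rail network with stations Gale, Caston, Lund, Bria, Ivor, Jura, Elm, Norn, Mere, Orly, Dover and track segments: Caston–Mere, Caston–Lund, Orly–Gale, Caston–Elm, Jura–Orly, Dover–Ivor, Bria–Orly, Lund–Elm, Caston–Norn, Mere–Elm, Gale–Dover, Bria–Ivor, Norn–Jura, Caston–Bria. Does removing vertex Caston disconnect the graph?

Yes

Deleting Caston raises the number of components from 1 to 2, so Caston is a cut vertex.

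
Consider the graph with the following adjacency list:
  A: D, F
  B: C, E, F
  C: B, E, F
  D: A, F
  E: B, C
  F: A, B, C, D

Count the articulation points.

Removing F increases the component count from 1 to 2, so F is a cut vertex.
By contrast removing E leaves 1 component; it is not a cut vertex. No other vertex is a cut vertex either.

1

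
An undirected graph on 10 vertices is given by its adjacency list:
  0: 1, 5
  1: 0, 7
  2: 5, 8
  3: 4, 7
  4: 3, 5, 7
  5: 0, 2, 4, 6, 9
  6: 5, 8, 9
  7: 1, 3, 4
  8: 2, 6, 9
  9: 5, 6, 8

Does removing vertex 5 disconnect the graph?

Yes

Deleting 5 raises the number of components from 1 to 2, so 5 is a cut vertex.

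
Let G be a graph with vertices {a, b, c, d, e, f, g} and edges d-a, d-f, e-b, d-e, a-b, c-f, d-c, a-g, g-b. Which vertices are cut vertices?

d

Removing d increases the component count from 1 to 2, so d is a cut vertex.
By contrast removing e leaves 1 component; it is not a cut vertex. No other vertex is a cut vertex either.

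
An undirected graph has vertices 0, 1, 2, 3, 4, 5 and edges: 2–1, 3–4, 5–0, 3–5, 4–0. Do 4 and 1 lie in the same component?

No

The component containing 4 is {0, 3, 4, 5}, and 1 is not in it.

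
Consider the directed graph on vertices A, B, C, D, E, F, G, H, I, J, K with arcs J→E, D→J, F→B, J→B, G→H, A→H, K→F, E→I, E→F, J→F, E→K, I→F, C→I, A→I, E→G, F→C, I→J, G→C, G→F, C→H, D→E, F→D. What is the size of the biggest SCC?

{C, D, E, F, G, I, J, K} are all mutually reachable — one SCC of size 8.
{H} is an SCC by itself.
{B} is an SCC by itself.
{A} is an SCC by itself.
The largest has 8 vertices.

8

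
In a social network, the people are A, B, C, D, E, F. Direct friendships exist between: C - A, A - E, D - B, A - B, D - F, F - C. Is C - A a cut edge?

After removing C - A, the path C-F-D-B-A still connects them, so the edge is not a bridge.

No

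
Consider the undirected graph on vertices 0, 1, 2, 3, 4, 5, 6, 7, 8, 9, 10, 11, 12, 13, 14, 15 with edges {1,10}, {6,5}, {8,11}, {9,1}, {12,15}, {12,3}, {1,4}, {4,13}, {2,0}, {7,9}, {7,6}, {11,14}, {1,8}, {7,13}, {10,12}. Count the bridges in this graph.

10

The edges on the cycle 7-9-1-4-13-7 are not bridges since each lies on that cycle.
But removing 11 - 8 disconnects 11 from 8; removing 5 - 6 disconnects 5 from 6; removing 11 - 14 disconnects 11 from 14; removing 1 - 10 disconnects 1 from 10 — these are bridges.
In total 10 edges are bridges.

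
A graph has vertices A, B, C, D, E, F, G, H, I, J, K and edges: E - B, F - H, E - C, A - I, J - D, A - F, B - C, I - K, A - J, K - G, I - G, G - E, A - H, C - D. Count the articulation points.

Removing A increases the component count from 1 to 2, so A is a cut vertex.
By contrast removing D leaves 1 component; it is not a cut vertex. No other vertex is a cut vertex either.

1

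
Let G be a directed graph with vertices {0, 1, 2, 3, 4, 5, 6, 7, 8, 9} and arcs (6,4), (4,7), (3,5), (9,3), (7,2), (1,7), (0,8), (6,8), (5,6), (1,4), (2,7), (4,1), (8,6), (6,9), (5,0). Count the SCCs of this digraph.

3

{0, 3, 5, 6, 8, 9} are all mutually reachable — one SCC of size 6.
{1, 4} are all mutually reachable — one SCC of size 2.
{2, 7} are all mutually reachable — one SCC of size 2.
That gives 3 strongly connected components.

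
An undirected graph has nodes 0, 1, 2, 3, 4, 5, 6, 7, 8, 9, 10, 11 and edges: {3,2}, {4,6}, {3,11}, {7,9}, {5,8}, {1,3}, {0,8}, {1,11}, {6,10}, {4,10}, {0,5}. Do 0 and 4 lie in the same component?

No

The component containing 0 is {0, 5, 8}, and 4 is not in it.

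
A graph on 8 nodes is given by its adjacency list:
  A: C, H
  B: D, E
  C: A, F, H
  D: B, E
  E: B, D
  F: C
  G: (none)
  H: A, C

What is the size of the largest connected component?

4

G is isolated — a component by itself.
Starting from B we can reach B, D, E. That is one component of size 3.
Starting from A we can reach A, C, F, H. That is one component of size 4.
The largest has 4 vertices.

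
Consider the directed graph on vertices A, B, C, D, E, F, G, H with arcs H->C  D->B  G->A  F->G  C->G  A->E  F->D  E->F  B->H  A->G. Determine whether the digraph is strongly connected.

From A we can reach every vertex (A, B, C, D, E, F, G, H), and every vertex can reach A (A, B, C, D, E, F, G, H). So the whole graph is one strongly connected component.

Yes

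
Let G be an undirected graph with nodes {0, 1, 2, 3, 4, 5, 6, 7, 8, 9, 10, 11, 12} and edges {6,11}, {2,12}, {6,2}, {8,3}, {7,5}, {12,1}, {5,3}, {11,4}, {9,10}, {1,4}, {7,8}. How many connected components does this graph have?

4

0 is isolated — a component by itself.
Starting from 9 we can reach 9, 10. That is one component of size 2.
Starting from 3 we can reach 3, 5, 7, 8. That is one component of size 4.
Starting from 1 we can reach 1, 2, 4, 6, 11, 12. That is one component of size 6.
Total: 4 components.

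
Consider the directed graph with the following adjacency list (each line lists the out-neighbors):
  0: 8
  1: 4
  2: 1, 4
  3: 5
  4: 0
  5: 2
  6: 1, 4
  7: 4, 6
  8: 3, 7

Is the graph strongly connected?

From 1 we can reach every vertex (0, 1, 2, 3, 4, 5, 6, 7, 8), and every vertex can reach 1 (0, 1, 2, 3, 4, 5, 6, 7, 8). So the whole graph is one strongly connected component.

Yes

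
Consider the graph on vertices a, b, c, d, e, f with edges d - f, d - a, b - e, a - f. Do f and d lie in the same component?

Yes

From f we can reach a, d, f, which includes d.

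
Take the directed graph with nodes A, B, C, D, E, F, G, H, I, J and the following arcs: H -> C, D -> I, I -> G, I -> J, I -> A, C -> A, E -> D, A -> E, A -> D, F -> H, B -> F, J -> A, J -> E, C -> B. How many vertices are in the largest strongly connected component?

{A, D, E, I, J} are all mutually reachable — one SCC of size 5.
{B, C, F, H} are all mutually reachable — one SCC of size 4.
{G} is an SCC by itself.
The largest has 5 vertices.

5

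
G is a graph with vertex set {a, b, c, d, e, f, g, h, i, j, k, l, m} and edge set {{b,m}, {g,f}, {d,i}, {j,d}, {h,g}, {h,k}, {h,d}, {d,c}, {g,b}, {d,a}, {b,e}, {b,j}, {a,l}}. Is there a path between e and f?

Yes

From e we can reach a, b, c, d, e, f, g, h, i, j, k, l, m, which includes f.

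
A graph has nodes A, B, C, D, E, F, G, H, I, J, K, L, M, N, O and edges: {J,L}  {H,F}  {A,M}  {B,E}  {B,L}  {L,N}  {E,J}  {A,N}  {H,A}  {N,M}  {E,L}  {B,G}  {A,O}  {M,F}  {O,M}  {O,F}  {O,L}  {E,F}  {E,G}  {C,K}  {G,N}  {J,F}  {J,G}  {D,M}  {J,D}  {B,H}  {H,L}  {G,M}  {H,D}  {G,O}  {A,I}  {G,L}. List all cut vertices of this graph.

A

Removing A increases the component count from 2 to 3, so A is a cut vertex.
By contrast removing E leaves 2 components; it is not a cut vertex. No other vertex is a cut vertex either.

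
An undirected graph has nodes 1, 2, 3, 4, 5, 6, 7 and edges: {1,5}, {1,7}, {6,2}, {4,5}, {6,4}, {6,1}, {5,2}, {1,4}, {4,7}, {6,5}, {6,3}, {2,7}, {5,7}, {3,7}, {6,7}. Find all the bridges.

none

The edges on the cycle 6-1-4-6 are not bridges since each lies on that cycle.
Every edge lies on some cycle, so there are no bridges.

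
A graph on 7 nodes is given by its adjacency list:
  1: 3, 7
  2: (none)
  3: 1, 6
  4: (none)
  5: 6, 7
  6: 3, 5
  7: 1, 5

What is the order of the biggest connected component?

5

2 is isolated — a component by itself.
4 is isolated — a component by itself.
Starting from 1 we can reach 1, 3, 5, 6, 7. That is one component of size 5.
The largest has 5 vertices.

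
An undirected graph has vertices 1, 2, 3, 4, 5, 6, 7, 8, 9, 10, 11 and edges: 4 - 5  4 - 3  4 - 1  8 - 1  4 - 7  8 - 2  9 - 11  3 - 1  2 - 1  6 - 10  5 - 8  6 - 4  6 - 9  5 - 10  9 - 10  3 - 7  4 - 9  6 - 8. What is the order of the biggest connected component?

Starting from 1 we can reach 1, 2, 3, 4, 5, 6, 7, 8, 9, 10, 11. That is one component of size 11.
The largest has 11 vertices.

11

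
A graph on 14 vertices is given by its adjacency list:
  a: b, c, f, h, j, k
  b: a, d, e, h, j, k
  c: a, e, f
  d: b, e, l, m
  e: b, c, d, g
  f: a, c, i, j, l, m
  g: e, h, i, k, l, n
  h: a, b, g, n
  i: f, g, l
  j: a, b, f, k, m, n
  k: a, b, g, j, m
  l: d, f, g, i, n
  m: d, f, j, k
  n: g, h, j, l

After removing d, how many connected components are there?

1

With d gone, the remaining components are: {a, b, c, e, f, g, h, i, j, k, l, m, n}.
That is 1 component.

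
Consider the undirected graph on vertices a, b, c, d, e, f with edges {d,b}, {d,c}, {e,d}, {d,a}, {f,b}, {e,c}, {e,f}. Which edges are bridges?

a-d

The edges on the cycle e-f-b-d-e are not bridges since each lies on that cycle.
But removing d - a disconnects d from a — this is a bridge.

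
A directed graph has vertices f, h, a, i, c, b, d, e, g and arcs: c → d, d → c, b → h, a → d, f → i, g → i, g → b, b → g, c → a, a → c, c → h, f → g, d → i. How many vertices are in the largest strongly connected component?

3

{a, c, d} are all mutually reachable — one SCC of size 3.
{b, g} are all mutually reachable — one SCC of size 2.
{i} is an SCC by itself.
{e} is an SCC by itself.
{f} is an SCC by itself.
(and 1 more singleton SCC)
The largest has 3 vertices.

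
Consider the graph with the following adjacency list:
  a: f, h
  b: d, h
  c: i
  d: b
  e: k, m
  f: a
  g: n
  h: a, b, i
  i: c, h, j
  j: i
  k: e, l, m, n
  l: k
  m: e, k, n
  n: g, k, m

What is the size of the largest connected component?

Starting from e we can reach e, g, k, l, m, n. That is one component of size 6.
Starting from a we can reach a, b, c, d, f, h, i, j. That is one component of size 8.
The largest has 8 vertices.

8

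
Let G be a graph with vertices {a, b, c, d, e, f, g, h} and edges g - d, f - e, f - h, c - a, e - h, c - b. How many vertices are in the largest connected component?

3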